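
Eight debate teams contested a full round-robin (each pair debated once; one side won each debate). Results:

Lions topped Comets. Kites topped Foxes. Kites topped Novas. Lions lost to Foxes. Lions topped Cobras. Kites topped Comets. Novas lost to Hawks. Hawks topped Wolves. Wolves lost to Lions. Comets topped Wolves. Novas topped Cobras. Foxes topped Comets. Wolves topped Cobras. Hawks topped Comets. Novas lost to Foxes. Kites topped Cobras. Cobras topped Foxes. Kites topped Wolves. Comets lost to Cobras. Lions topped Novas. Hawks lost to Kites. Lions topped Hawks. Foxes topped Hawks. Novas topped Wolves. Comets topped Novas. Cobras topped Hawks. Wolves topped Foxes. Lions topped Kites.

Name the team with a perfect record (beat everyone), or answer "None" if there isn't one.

None

Highest win total is Lions with 6 (out of 7 possible).
Lions lost to Foxes, so no team went undefeated.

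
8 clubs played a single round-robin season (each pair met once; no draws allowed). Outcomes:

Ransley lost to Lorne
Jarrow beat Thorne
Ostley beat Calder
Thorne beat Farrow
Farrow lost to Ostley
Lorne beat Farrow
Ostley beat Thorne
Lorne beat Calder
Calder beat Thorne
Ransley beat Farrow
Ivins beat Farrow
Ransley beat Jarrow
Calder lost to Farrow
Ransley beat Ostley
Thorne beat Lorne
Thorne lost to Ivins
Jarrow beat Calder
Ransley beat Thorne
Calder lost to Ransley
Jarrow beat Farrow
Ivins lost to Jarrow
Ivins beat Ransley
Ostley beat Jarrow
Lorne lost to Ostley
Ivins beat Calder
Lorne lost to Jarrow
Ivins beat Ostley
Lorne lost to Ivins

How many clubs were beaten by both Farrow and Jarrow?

Farrow beat: Calder.
Jarrow beat: Lorne, Farrow, Ivins, Calder, Thorne.
Both beat: Calder — 1.

1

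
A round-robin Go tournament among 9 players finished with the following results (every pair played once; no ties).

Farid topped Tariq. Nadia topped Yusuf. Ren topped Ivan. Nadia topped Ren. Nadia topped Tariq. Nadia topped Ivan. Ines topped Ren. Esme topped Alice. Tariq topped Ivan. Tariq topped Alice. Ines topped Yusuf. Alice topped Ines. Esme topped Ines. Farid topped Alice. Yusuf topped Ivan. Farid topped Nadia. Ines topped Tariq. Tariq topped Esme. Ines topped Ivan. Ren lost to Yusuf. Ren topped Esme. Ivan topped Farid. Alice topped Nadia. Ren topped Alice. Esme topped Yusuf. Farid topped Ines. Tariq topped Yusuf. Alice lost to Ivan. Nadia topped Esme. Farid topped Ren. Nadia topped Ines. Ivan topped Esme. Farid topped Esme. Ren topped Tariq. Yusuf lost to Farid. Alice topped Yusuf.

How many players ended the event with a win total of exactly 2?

Win totals: Alice 3, Tariq 4, Farid 7, Ivan 3, Ren 4, Nadia 6, Ines 4, Yusuf 2, Esme 3.
Exactly 2: Yusuf — 1 player.

1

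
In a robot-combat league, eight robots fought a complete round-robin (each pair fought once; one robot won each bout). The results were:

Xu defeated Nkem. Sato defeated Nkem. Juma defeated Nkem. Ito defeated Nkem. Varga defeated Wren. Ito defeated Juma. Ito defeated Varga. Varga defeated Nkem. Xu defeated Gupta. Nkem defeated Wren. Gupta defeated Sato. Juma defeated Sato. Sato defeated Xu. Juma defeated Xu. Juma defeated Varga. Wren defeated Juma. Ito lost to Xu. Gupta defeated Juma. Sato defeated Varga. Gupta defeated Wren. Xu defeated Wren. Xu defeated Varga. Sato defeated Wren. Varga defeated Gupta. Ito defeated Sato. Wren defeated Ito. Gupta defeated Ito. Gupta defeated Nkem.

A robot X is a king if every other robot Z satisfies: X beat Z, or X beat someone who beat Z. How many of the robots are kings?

Xu reaches everyone (king).
Sato reaches everyone (king).
Wren cannot reach Gupta in two steps.
Gupta reaches everyone (king).
Ito reaches everyone (king).
Juma reaches everyone (king).
Varga cannot reach Xu in two steps.
Nkem cannot reach Xu, Sato, Gupta, Varga in two steps.
Kings: Xu, Sato, Gupta, Ito, Juma — 5.

5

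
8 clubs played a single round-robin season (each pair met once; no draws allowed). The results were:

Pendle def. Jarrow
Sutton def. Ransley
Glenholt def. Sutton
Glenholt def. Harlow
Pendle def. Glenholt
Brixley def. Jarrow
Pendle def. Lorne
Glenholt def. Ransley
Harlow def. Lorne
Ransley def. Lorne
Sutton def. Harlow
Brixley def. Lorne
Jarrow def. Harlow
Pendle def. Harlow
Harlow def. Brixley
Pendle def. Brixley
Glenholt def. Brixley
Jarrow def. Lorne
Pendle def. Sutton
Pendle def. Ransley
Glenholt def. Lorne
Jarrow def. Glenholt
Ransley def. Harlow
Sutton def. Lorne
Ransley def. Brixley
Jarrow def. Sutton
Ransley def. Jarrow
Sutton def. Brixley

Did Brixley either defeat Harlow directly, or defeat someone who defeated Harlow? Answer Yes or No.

Yes

Brixley did not beat Harlow directly.
Brixley beat Lorne, Jarrow. Of those, Jarrow beat Harlow.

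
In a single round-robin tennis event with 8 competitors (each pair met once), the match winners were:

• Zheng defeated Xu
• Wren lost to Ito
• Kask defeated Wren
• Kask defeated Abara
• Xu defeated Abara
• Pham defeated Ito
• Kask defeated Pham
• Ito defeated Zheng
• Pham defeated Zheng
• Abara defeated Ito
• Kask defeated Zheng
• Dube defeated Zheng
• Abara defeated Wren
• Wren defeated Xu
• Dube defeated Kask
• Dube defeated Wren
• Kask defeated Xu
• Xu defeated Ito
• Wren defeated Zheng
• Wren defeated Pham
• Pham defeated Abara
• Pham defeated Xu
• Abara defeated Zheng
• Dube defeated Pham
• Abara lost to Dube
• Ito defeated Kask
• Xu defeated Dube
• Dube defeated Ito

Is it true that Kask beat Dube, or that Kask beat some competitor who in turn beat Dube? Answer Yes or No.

Yes

Kask did not beat Dube directly.
Kask beat Xu, Wren, Zheng, Pham, Abara. Of those, Xu beat Dube.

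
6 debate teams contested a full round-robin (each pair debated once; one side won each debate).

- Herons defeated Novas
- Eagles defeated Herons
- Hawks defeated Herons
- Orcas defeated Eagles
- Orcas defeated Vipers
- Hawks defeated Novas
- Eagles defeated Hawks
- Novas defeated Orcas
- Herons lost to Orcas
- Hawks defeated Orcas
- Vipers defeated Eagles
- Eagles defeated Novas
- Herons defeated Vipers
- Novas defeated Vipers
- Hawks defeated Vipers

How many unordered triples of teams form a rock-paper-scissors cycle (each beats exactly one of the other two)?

Of the C(6,3) = 20 triples, the cyclic ones are: {Hawks, Eagles, Orcas}; {Hawks, Eagles, Vipers}; {Novas, Eagles, Orcas}; {Novas, Eagles, Vipers}; {Novas, Orcas, Herons}; {Eagles, Herons, Vipers}.
That is 6.

6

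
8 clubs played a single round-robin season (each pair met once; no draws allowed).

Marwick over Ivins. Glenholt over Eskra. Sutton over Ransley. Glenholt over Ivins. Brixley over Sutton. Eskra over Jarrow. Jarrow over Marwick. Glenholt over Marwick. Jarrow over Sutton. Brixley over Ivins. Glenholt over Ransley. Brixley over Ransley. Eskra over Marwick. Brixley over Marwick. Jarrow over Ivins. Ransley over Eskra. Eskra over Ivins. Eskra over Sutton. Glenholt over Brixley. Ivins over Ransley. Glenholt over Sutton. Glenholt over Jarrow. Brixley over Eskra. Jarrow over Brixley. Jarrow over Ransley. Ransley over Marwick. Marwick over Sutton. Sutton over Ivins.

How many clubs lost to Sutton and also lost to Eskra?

Sutton beat: Ransley, Ivins.
Eskra beat: Jarrow, Sutton, Ivins, Marwick.
Both beat: Ivins — 1.

1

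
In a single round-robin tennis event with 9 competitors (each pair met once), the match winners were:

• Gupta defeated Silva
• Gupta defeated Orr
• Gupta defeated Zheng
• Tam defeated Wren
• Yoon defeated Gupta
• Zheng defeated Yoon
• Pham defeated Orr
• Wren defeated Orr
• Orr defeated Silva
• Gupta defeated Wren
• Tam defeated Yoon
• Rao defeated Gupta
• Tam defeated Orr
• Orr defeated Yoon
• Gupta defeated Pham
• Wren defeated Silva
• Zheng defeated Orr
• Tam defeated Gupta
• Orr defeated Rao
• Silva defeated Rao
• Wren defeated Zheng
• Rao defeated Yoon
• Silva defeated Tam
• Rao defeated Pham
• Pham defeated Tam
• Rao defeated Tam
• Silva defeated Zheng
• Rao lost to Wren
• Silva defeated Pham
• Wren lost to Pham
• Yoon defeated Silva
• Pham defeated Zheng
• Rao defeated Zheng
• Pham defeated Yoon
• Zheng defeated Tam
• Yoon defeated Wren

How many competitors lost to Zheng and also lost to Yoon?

Zheng beat: Tam, Orr, Yoon.
Yoon beat: Wren, Silva, Gupta.
No one was beaten by both.

0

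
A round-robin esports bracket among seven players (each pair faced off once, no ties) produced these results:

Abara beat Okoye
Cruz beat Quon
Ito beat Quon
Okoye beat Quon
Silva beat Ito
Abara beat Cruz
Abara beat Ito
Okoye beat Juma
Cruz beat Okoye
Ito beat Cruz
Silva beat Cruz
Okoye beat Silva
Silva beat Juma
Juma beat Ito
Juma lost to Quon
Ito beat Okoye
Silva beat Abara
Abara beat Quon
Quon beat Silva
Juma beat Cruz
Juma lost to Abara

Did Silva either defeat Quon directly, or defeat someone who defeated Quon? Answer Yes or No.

Silva did not beat Quon directly.
Silva beat Cruz, Abara, Juma, Ito. Of those, Cruz beat Quon.

Yes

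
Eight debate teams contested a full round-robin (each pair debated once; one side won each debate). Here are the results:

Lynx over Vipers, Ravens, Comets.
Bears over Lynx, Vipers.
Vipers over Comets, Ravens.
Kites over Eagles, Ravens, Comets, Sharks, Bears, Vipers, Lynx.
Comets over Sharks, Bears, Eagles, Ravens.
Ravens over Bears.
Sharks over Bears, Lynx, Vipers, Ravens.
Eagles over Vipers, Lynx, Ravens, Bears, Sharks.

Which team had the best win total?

Kites

Win totals: Kites 7, Lynx 3, Eagles 5, Bears 2, Sharks 4, Ravens 1, Comets 4, Vipers 2.
Kites leads with 7 wins (next highest: 5).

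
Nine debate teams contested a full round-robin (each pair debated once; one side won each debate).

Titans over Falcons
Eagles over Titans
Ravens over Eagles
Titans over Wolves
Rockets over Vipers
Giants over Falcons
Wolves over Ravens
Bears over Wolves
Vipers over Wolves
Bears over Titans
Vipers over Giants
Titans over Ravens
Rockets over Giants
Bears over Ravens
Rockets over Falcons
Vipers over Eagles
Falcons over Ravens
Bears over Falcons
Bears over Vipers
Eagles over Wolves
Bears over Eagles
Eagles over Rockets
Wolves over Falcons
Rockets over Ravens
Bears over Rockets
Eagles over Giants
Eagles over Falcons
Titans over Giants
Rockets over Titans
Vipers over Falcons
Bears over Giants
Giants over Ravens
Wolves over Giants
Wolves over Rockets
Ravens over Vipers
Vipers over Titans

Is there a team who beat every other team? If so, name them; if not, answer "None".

Bears

Bears has 8 wins out of 8 opponents — a perfect record.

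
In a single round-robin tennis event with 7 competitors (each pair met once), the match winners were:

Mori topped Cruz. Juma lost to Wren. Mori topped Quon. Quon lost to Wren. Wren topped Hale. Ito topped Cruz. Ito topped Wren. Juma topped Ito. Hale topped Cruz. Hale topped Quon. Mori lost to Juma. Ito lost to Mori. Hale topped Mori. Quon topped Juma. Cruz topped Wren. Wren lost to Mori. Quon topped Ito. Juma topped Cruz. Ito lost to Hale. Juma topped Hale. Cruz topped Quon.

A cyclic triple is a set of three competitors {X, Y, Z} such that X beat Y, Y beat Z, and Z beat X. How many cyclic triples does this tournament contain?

Win totals: Cruz 2, Juma 4, Mori 4, Hale 4, Wren 3, Quon 2, Ito 2.
A competitor with w wins dominates both others in C(w,2) triples; summing gives 1 + 6 + 6 + 6 + 3 + 1 + 1 = 24 transitive triples.
Total triples C(7,3) = 35, so cyclic triples = 35 − 24 = 11.

11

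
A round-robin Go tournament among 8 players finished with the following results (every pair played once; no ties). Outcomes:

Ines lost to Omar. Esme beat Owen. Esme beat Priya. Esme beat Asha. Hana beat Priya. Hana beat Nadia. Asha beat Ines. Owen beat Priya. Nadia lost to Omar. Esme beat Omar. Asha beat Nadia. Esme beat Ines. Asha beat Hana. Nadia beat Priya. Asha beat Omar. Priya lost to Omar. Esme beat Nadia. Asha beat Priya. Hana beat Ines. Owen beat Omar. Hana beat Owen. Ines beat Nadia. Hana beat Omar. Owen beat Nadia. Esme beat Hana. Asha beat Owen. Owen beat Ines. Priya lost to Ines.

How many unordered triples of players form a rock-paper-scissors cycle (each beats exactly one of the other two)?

0

Win totals: Hana 5, Owen 4, Ines 2, Asha 6, Nadia 1, Esme 7, Omar 3, Priya 0.
A player with w wins dominates both others in C(w,2) triples; summing gives 10 + 6 + 1 + 15 + 0 + 21 + 3 + 0 = 56 transitive triples.
Total triples C(8,3) = 56, so cyclic triples = 56 − 56 = 0.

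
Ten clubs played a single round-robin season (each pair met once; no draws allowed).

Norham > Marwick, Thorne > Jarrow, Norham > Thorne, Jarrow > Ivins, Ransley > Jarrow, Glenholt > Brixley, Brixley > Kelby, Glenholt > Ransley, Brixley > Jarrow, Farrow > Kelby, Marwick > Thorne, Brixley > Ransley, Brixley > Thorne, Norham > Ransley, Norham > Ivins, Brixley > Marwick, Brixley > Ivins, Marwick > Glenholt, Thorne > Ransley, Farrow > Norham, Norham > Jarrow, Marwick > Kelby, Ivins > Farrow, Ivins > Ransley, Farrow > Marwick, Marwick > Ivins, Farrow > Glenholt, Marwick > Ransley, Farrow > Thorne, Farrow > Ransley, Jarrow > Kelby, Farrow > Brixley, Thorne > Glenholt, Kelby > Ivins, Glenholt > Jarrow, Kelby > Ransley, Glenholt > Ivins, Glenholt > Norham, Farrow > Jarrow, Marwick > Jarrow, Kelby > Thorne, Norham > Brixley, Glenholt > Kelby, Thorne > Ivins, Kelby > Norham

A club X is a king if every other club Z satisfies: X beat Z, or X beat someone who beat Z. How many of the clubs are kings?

7

Brixley reaches everyone (king).
Norham reaches everyone (king).
Ivins reaches everyone (king).
Marwick reaches everyone (king).
Ransley cannot reach Brixley, Norham, Marwick, Farrow, Thorne, Glenholt in two steps.
Jarrow cannot reach Brixley, Marwick, Glenholt in two steps.
Farrow reaches everyone (king).
Thorne cannot reach Marwick in two steps.
Kelby reaches everyone (king).
Glenholt reaches everyone (king).
Kings: Brixley, Norham, Ivins, Marwick, Farrow, Kelby, Glenholt — 7.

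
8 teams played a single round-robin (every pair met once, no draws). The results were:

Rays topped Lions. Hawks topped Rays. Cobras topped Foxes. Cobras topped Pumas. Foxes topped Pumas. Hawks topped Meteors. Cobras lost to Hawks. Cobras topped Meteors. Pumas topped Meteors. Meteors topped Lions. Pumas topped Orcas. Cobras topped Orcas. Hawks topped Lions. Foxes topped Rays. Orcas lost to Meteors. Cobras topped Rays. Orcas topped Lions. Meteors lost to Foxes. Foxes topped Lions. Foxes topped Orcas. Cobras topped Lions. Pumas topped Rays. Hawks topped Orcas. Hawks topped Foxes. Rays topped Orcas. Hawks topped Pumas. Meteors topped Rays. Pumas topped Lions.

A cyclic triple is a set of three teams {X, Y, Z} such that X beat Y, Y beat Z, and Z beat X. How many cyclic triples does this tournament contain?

0

Win totals: Foxes 5, Lions 0, Meteors 3, Rays 2, Hawks 7, Pumas 4, Cobras 6, Orcas 1.
A team with w wins dominates both others in C(w,2) triples; summing gives 10 + 0 + 3 + 1 + 21 + 6 + 15 + 0 = 56 transitive triples.
Total triples C(8,3) = 56, so cyclic triples = 56 − 56 = 0.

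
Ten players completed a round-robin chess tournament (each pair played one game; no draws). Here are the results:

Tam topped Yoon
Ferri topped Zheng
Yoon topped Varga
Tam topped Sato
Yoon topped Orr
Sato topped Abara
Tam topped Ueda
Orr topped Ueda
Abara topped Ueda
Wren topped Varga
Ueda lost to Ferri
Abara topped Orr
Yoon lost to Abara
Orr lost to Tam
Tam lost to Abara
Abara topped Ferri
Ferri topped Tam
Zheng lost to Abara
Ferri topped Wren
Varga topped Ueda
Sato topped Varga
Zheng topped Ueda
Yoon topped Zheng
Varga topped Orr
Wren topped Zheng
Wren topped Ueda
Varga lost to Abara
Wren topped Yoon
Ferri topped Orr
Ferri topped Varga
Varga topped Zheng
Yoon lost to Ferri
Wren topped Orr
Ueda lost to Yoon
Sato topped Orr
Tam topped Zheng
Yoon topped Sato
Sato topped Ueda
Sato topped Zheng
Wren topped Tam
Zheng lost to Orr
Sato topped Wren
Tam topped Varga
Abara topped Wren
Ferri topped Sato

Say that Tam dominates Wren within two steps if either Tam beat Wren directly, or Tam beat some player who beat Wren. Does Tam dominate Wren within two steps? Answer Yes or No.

Tam did not beat Wren directly.
Tam beat Yoon, Zheng, Orr, Sato, Varga, Ueda. Of those, Sato beat Wren.

Yes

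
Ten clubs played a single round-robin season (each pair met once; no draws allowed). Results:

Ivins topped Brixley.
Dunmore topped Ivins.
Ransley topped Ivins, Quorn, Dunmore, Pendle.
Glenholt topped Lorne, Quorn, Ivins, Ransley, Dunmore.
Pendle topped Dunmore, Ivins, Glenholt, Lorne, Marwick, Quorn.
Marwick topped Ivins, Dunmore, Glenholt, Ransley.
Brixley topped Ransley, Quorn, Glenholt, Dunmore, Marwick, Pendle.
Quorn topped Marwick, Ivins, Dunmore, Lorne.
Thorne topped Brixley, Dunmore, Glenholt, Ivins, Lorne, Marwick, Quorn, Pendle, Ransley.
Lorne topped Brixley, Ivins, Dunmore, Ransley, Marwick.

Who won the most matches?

Thorne

Win totals: Ransley 4, Pendle 6, Dunmore 1, Lorne 5, Quorn 4, Marwick 4, Brixley 6, Glenholt 5, Ivins 1, Thorne 9.
Thorne leads with 9 wins (next highest: 6).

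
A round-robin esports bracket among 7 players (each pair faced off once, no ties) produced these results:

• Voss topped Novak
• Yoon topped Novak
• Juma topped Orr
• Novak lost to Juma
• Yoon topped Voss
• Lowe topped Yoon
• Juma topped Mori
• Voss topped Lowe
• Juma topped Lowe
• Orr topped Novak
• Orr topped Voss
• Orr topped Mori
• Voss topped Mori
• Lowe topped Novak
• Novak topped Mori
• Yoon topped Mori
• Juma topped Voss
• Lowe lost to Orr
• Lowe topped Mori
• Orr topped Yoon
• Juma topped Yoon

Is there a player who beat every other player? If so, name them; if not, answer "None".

Juma has 6 wins out of 6 opponents — a perfect record.

Juma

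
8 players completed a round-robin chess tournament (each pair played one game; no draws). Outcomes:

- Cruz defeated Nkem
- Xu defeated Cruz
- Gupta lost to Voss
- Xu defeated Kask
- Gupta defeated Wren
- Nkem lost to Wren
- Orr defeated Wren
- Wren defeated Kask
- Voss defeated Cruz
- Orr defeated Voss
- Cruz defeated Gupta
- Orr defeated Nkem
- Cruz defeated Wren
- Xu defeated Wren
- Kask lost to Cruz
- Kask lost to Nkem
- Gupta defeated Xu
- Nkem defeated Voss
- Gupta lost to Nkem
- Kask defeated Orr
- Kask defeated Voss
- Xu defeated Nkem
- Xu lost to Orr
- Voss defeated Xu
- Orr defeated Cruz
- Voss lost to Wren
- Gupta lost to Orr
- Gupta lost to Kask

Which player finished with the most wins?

Orr

Win totals: Cruz 4, Voss 3, Wren 3, Orr 6, Gupta 2, Xu 4, Kask 3, Nkem 3.
Orr leads with 6 wins (next highest: 4).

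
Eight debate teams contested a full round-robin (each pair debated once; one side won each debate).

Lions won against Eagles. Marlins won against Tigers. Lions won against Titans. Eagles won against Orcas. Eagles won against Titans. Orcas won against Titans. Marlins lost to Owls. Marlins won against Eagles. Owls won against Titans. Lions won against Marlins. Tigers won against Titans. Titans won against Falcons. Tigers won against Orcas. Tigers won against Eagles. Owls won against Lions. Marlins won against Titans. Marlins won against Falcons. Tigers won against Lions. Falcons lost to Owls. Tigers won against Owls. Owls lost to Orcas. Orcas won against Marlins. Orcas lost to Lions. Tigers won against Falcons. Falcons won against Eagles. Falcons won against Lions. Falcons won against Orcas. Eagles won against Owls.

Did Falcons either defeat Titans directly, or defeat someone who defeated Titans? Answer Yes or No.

Yes

Falcons did not beat Titans directly.
Falcons beat Eagles, Lions, Orcas. Of those, Eagles beat Titans.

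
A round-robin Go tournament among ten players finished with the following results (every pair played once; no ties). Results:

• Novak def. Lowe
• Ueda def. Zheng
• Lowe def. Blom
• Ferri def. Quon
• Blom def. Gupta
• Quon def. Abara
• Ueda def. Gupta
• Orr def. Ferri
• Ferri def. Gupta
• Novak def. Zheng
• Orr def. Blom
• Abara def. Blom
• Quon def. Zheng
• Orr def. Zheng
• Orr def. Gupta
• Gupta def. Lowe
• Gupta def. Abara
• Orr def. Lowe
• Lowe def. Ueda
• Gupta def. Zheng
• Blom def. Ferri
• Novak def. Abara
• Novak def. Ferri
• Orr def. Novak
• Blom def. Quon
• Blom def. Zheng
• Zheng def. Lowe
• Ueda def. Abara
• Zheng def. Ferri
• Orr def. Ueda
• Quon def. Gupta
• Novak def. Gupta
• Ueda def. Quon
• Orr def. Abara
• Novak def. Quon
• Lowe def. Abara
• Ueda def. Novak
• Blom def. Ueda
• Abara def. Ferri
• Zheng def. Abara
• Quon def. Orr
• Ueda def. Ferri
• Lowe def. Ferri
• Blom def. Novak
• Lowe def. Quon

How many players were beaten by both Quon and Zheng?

1

Quon beat: Zheng, Orr, Gupta, Abara.
Zheng beat: Ferri, Lowe, Abara.
Both beat: Abara — 1.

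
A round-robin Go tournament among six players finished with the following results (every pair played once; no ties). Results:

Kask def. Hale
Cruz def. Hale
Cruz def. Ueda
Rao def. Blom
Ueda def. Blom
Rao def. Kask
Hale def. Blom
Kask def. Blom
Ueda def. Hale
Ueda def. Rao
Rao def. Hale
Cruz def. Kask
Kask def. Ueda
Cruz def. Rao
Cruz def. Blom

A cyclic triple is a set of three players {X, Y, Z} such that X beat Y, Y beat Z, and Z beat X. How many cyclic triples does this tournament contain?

Of the C(6,3) = 20 triples, the cyclic ones are: {Ueda, Kask, Rao}.
That is 1.

1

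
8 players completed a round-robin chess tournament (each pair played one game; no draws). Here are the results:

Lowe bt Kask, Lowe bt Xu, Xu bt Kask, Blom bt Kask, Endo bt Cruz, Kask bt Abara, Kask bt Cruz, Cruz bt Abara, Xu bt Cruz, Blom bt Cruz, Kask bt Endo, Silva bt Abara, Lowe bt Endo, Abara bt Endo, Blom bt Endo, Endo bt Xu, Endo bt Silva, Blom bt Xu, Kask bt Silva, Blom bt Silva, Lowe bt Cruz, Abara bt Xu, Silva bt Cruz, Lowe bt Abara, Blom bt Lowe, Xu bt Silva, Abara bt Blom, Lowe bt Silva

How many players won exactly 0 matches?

0

Win totals: Lowe 6, Kask 4, Endo 3, Abara 3, Blom 6, Cruz 1, Xu 3, Silva 2.
No player has exactly 0 wins.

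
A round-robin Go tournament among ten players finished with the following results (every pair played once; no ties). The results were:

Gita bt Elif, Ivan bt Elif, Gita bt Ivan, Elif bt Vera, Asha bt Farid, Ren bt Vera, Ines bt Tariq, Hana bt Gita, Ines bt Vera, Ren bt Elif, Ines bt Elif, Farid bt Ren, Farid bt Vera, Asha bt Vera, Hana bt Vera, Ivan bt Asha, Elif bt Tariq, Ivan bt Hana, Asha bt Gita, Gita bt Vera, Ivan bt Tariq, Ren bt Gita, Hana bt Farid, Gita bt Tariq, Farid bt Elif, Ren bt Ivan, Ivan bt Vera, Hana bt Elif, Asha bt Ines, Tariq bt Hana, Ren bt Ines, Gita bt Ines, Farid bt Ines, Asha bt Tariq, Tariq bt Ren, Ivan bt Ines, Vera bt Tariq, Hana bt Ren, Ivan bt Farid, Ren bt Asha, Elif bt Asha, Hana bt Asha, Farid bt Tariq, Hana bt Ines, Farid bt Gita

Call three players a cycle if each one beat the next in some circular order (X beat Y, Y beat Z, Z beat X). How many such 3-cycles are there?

21

Win totals: Ivan 7, Farid 6, Ines 3, Hana 7, Tariq 2, Elif 3, Asha 5, Gita 5, Vera 1, Ren 6.
A player with w wins dominates both others in C(w,2) triples; summing gives 21 + 15 + 3 + 21 + 1 + 3 + 10 + 10 + 0 + 15 = 99 transitive triples.
Total triples C(10,3) = 120, so cyclic triples = 120 − 99 = 21.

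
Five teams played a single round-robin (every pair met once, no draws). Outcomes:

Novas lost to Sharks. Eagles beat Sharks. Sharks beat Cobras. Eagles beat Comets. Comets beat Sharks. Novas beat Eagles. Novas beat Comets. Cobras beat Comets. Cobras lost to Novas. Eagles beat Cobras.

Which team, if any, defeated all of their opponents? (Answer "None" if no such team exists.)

None

Highest win total is Novas with 3 (out of 4 possible).
Novas lost to Sharks, so no team went undefeated.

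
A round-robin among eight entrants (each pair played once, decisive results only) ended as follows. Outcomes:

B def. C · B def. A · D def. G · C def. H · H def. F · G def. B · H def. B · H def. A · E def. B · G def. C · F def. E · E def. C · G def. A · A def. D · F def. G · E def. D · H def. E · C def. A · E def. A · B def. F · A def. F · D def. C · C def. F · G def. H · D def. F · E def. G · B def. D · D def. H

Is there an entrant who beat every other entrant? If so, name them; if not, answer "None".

Highest win total is E with 5 (out of 7 possible).
E lost to F, H, so no entrant went undefeated.

None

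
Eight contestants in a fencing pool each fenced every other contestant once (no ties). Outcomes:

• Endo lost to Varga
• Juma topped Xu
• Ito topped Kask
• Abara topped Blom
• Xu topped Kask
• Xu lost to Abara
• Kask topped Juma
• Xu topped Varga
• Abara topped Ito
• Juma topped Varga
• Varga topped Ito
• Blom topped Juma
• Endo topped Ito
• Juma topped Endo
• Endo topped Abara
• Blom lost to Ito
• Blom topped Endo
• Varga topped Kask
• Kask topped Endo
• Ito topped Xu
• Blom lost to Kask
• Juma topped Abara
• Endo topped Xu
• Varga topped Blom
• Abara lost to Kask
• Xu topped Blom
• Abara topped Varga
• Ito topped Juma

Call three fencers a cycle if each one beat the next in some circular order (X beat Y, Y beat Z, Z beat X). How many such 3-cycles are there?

Win totals: Endo 3, Juma 4, Abara 4, Varga 4, Ito 4, Kask 4, Xu 3, Blom 2.
A fencer with w wins dominates both others in C(w,2) triples; summing gives 3 + 6 + 6 + 6 + 6 + 6 + 3 + 1 = 37 transitive triples.
Total triples C(8,3) = 56, so cyclic triples = 56 − 37 = 19.

19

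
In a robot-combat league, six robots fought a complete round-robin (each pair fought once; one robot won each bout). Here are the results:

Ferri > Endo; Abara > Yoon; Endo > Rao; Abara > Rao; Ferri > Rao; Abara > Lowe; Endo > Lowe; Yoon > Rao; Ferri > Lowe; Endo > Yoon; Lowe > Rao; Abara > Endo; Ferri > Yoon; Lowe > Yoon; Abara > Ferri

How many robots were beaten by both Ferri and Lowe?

Ferri beat: Lowe, Rao, Endo, Yoon.
Lowe beat: Rao, Yoon.
Both beat: Rao, Yoon — 2.

2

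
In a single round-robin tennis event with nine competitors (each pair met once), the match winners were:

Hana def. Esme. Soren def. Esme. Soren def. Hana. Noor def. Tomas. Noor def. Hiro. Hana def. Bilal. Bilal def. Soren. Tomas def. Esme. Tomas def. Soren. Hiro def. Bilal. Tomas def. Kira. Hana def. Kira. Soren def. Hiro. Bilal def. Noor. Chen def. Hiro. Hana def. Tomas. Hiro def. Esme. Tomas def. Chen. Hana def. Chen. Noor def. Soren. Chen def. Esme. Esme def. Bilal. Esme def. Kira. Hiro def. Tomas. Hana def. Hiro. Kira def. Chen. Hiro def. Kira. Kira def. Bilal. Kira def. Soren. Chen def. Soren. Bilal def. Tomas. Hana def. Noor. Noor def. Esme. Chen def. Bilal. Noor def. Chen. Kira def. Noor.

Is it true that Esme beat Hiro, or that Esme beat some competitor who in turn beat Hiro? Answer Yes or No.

No

Esme did not beat Hiro directly.
Esme beat Kira, Bilal, but each of them lost to Hiro. No two-step path.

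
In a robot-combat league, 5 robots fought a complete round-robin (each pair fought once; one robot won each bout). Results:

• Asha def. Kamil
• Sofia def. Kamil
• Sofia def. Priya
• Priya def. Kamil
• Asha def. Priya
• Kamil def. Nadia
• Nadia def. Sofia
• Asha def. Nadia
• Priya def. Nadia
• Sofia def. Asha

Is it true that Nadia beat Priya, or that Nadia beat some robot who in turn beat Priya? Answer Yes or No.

Yes

Nadia did not beat Priya directly.
Nadia beat Sofia. Of those, Sofia beat Priya.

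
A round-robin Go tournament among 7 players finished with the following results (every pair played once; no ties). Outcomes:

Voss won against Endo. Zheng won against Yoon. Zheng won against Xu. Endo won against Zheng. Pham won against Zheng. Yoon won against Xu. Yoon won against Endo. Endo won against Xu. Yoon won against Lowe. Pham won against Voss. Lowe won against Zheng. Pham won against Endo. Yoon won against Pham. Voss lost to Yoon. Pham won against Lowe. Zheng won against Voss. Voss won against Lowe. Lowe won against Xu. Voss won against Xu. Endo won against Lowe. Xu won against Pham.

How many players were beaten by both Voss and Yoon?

3

Voss beat: Endo, Lowe, Xu.
Yoon beat: Endo, Lowe, Xu, Voss, Pham.
Both beat: Endo, Lowe, Xu — 3.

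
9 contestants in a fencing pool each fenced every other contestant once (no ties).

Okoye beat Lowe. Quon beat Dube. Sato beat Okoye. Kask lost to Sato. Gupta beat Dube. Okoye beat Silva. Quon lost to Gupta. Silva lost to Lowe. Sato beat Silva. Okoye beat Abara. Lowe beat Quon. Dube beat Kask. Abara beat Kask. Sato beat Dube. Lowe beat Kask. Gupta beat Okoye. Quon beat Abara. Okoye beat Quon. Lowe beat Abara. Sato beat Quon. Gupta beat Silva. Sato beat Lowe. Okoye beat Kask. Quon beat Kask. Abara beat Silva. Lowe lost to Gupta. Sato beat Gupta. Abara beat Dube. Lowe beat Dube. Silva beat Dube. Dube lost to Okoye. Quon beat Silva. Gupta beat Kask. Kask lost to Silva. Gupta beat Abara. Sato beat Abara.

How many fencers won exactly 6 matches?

1

Win totals: Kask 0, Gupta 7, Dube 1, Abara 3, Silva 2, Lowe 5, Okoye 6, Quon 4, Sato 8.
Exactly 6: Okoye — 1 fencer.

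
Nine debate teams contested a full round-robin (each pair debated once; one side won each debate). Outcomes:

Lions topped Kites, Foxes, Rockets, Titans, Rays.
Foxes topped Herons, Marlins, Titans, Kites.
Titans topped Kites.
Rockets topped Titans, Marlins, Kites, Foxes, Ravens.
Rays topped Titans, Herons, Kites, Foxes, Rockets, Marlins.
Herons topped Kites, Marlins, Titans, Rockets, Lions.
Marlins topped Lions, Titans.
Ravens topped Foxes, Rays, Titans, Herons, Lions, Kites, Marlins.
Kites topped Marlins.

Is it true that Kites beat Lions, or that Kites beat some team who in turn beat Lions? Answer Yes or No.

Kites did not beat Lions directly.
Kites beat Marlins. Of those, Marlins beat Lions.

Yes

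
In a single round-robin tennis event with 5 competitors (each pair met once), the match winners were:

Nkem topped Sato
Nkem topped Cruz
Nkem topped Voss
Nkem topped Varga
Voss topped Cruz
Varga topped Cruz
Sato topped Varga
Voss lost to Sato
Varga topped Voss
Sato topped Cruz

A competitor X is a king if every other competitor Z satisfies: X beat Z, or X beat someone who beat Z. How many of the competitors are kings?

1

Voss cannot reach Varga, Sato, Nkem in two steps.
Varga cannot reach Sato, Nkem in two steps.
Cruz cannot reach Voss, Varga, Sato, Nkem in two steps.
Sato cannot reach Nkem in two steps.
Nkem reaches everyone (king).
Kings: Nkem — 1.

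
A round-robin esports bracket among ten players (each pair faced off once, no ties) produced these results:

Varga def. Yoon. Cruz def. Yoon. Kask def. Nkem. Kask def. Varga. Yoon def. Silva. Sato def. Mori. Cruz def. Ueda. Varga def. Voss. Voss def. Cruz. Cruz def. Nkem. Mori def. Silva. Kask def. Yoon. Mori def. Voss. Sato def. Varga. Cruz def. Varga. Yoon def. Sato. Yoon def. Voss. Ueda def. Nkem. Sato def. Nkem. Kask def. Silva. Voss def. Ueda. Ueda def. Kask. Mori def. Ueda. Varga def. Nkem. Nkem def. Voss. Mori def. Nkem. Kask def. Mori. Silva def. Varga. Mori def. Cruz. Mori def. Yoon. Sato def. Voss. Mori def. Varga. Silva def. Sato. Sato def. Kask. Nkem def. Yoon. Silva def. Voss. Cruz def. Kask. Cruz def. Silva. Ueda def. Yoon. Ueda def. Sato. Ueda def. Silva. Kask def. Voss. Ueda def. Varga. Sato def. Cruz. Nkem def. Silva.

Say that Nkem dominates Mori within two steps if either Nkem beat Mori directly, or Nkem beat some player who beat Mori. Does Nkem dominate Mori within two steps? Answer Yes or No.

No

Nkem did not beat Mori directly.
Nkem beat Yoon, Silva, Voss, but each of them lost to Mori. No two-step path.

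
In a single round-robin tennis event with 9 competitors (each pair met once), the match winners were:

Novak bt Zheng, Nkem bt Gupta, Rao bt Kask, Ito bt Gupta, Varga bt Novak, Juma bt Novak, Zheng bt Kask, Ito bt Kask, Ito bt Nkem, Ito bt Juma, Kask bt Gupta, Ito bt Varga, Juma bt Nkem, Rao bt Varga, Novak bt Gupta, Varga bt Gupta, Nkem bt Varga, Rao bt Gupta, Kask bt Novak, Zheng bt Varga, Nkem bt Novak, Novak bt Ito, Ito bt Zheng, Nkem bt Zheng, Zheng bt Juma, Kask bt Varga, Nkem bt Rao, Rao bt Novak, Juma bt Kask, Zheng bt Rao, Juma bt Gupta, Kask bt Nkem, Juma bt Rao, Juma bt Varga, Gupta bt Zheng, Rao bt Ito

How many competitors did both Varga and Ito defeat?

Varga beat: Novak, Gupta.
Ito beat: Nkem, Zheng, Kask, Gupta, Juma, Varga.
Both beat: Gupta — 1.

1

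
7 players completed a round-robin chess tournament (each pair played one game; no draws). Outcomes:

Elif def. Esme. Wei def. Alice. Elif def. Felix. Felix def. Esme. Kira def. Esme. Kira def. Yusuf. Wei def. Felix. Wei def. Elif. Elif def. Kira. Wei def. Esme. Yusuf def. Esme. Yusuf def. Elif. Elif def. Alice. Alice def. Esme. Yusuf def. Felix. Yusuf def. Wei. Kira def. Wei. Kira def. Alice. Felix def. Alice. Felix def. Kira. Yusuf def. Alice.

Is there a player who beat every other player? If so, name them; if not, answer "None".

None

Highest win total is Yusuf with 5 (out of 6 possible).
Yusuf lost to Kira, so no player went undefeated.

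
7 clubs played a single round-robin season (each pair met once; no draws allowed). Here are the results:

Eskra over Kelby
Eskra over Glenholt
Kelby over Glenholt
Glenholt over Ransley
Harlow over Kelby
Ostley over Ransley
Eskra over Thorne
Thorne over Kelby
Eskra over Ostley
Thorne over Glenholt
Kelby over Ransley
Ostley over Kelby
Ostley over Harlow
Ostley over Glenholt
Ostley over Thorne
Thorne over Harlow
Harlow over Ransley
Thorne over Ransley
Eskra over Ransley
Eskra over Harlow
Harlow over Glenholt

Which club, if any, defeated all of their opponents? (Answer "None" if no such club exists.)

Eskra

Eskra has 6 wins out of 6 opponents — a perfect record.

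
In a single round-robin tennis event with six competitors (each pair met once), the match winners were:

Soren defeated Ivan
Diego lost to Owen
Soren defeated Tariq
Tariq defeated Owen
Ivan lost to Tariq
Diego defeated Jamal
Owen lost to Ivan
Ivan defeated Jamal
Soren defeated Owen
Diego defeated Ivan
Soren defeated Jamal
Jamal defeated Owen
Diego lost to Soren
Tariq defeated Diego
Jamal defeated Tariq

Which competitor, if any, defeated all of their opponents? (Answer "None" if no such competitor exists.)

Soren

Soren has 5 wins out of 5 opponents — a perfect record.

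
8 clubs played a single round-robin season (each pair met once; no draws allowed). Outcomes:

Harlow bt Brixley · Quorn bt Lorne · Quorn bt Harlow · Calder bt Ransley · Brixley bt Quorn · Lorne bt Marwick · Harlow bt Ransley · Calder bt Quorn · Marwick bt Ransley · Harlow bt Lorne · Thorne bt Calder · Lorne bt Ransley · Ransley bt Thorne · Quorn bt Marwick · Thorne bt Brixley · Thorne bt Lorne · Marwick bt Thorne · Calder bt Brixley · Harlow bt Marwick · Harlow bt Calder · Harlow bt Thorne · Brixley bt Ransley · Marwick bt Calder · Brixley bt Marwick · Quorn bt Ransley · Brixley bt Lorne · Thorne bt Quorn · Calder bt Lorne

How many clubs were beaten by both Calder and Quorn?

2

Calder beat: Brixley, Ransley, Quorn, Lorne.
Quorn beat: Marwick, Ransley, Harlow, Lorne.
Both beat: Ransley, Lorne — 2.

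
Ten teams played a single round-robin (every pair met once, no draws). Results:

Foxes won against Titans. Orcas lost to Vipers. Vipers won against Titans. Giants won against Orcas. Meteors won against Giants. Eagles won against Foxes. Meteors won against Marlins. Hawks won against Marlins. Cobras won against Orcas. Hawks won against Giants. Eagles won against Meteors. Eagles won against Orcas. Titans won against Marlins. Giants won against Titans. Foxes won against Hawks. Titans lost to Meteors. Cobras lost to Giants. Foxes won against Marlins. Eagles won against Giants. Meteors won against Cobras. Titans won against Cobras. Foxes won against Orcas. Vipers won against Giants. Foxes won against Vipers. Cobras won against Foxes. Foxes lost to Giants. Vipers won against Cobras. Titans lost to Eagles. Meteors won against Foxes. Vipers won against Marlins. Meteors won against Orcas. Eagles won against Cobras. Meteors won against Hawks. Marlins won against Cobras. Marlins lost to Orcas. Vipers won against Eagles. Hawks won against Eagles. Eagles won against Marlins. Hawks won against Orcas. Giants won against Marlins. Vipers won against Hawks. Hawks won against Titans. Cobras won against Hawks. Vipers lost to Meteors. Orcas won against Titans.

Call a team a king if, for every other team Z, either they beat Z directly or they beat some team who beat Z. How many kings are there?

Meteors reaches everyone (king).
Giants cannot reach Meteors, Eagles in two steps.
Cobras cannot reach Meteors in two steps.
Hawks cannot reach Vipers in two steps.
Vipers reaches everyone (king).
Foxes cannot reach Meteors in two steps.
Marlins cannot reach Meteors, Giants, Vipers, Titans, Eagles in two steps.
Titans cannot reach Meteors, Giants, Vipers, Eagles in two steps.
Orcas cannot reach Meteors, Giants, Hawks, Vipers, Foxes, Eagles in two steps.
Eagles reaches everyone (king).
Kings: Meteors, Vipers, Eagles — 3.

3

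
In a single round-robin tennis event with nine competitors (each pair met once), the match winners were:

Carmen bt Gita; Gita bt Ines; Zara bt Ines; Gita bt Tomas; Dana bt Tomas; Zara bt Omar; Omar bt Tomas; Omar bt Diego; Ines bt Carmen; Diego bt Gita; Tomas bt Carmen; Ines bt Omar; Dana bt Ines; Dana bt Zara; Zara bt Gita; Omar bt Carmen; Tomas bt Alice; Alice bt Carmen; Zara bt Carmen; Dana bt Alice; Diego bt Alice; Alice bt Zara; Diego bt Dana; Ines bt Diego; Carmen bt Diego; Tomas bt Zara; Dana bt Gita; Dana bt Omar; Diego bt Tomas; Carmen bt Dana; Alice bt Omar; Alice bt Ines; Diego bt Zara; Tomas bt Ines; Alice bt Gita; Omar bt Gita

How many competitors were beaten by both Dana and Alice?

Dana beat: Omar, Zara, Alice, Tomas, Ines, Gita.
Alice beat: Omar, Zara, Carmen, Ines, Gita.
Both beat: Omar, Zara, Ines, Gita — 4.

4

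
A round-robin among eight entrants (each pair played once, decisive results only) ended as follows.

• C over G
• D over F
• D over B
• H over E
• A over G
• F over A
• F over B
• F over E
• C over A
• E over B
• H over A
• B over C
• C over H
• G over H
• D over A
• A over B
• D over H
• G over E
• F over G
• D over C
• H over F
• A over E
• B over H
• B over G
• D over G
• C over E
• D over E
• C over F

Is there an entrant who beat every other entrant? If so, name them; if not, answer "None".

D has 7 wins out of 7 opponents — a perfect record.

D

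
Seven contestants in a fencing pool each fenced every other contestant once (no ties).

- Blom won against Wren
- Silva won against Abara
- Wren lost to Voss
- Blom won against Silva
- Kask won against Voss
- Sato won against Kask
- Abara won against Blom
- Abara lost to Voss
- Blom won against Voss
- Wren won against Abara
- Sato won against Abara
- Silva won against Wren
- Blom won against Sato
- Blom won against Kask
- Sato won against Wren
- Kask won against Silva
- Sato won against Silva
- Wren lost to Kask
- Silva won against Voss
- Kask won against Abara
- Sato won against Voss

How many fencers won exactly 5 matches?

2

Win totals: Blom 5, Abara 1, Voss 2, Sato 5, Kask 4, Wren 1, Silva 3.
Exactly 5: Blom, Sato — 2 fencers.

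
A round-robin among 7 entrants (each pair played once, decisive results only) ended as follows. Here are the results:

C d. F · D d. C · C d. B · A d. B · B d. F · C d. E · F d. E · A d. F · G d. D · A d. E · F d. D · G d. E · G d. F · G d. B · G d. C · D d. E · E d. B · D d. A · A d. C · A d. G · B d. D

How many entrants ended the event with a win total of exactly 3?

2

Win totals: A 5, B 2, C 3, D 3, E 1, F 2, G 5.
Exactly 3: C, D — 2 entrants.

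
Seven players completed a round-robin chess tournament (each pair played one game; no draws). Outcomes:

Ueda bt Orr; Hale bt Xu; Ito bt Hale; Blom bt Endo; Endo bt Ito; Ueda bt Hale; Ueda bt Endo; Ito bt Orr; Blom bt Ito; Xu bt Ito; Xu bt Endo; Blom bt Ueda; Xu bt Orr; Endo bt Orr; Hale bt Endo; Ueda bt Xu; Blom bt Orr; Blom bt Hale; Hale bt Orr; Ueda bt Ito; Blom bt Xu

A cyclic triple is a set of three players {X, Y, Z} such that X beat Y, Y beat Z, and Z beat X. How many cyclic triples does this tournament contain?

Win totals: Xu 3, Ueda 5, Blom 6, Orr 0, Endo 2, Ito 2, Hale 3.
A player with w wins dominates both others in C(w,2) triples; summing gives 3 + 10 + 15 + 0 + 1 + 1 + 3 = 33 transitive triples.
Total triples C(7,3) = 35, so cyclic triples = 35 − 33 = 2.

2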